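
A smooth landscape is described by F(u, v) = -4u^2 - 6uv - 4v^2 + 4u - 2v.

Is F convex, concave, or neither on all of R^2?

concave

F is quadratic, so its Hessian is the constant matrix H = [[-8, -6], [-6, -8]].
det(H) = 28, tr(H) = -16.
det(H) > 0 and tr(H) < 0, so H is negative definite everywhere: concave.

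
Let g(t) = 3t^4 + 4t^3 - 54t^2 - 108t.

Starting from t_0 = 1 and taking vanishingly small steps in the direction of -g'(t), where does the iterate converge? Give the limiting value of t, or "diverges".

3

g'(t) = 12(t - 3)(t + 1)(t + 3), so g'(1) = -192.
Gradient descent moves in the -g' direction, i.e. t is increasing.
The nearest critical point in that direction is t = 3, where g'' = 288 > 0 (a local minimum). The iterate converges there.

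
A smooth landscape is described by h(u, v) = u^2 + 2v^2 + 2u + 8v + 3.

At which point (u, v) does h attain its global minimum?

h(u,v) separates as P(u) + Q(v) + 3, so its minimum is min P + min Q + 3.
P'(u) = 2u + 2 vanishes at u ∈ {-1}; Q'(v) = 4v + 8 vanishes at v ∈ {-2}.
Local minima of P (where P''>0): P(-1)=-1. Local minima of Q: Q(-2)=-8.
So the global minimum of h is P(-1) + Q(-2) + 3 = -1 − 8 + 3 = -6, attained at (-1, -2).

(-1, -2)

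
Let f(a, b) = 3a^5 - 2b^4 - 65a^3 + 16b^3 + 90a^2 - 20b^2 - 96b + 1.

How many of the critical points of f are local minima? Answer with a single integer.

f separates as a function of a plus a function of b, so ∇f=0 decouples.
∂f/∂a = 15a(a - 3)(a - 1)(a + 4) = 0 at a ∈ {-4, 0, 1, 3}; ∂f/∂b = -8(b - 4)(b - 3)(b + 1) = 0 at b ∈ {-1, 3, 4}.
The Hessian is diagonal: diag(f_aa, f_bb). Second derivatives: f_aa(-4)=-2100, f_aa(0)=180, f_aa(1)=-150, f_aa(3)=630; f_bb(-1)=-160, f_bb(3)=32, f_bb(4)=-40.
Local minima occur where both diagonal entries positive: (0, 3), (3, 3). Count: 2.

2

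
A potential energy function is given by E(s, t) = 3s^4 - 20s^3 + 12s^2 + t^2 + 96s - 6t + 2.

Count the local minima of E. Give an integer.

E separates as a function of s plus a function of t, so ∇E=0 decouples.
∂E/∂s = 12(s - 4)(s - 2)(s + 1) = 0 at s ∈ {-1, 2, 4}; ∂E/∂t = 2(t - 3) = 0 at t ∈ {3}.
The Hessian is diagonal: diag(E_ss, E_tt). Second derivatives: E_ss(-1)=180, E_ss(2)=-72, E_ss(4)=120; E_tt(3)=2.
Local minima occur where both diagonal entries positive: (-1, 3), (4, 3). Count: 2.

2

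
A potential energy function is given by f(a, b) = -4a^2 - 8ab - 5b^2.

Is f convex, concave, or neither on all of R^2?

f is quadratic, so its Hessian is the constant matrix H = [[-8, -8], [-8, -10]].
det(H) = 16, tr(H) = -18.
det(H) > 0 and tr(H) < 0, so H is negative definite everywhere: concave.

concave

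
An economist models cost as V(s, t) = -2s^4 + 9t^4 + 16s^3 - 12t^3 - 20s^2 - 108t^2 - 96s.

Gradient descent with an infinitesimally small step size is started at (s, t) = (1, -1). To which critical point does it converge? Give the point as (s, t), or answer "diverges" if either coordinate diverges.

V is separable, so gradient descent decouples: s follows -∂V/∂s, t follows -∂V/∂t.
∂V/∂s = -8(s - 4)(s - 3)(s + 1); at s=1 this is -96, so s increases.
∂V/∂t = 36t(t - 3)(t + 2); at t=-1 this is 144, so t decreases.
s converges to its nearest critical value 3 (a local min of the s-part); t converges to -2. The iterate converges to (3, -2).

(3, -2)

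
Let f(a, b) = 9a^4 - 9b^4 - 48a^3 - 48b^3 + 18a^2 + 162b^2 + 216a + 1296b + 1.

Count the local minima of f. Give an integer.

f separates as a function of a plus a function of b, so ∇f=0 decouples.
∂f/∂a = 36(a - 3)(a - 2)(a + 1) = 0 at a ∈ {-1, 2, 3}; ∂f/∂b = -36(b - 3)(b + 3)(b + 4) = 0 at b ∈ {-4, -3, 3}.
The Hessian is diagonal: diag(f_aa, f_bb). Second derivatives: f_aa(-1)=432, f_aa(2)=-108, f_aa(3)=144; f_bb(-4)=-252, f_bb(-3)=216, f_bb(3)=-1512.
Local minima occur where both diagonal entries positive: (-1, -3), (3, -3). Count: 2.

2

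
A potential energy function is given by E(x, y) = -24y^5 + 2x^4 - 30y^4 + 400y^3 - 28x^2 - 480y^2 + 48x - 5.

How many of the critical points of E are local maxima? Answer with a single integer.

2

E separates as a function of x plus a function of y, so ∇E=0 decouples.
∂E/∂x = 8(x - 2)(x - 1)(x + 3) = 0 at x ∈ {-3, 1, 2}; ∂E/∂y = -120y(y - 2)(y - 1)(y + 4) = 0 at y ∈ {-4, 0, 1, 2}.
The Hessian is diagonal: diag(E_xx, E_yy). Second derivatives: E_xx(-3)=160, E_xx(1)=-32, E_xx(2)=40; E_yy(-4)=14400, E_yy(0)=-960, E_yy(1)=600, E_yy(2)=-1440.
Local maxima occur where both diagonal entries negative: (1, 0), (1, 2). Count: 2.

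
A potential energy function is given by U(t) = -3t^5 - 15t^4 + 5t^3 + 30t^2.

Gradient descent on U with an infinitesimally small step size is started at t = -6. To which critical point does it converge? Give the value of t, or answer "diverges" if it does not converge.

-4

U'(t) = -15t(t - 1)(t + 1)(t + 4), so U'(-6) = -6300.
Gradient descent moves in the -U' direction, i.e. t is increasing.
The nearest critical point in that direction is t = -4, where U'' = 900 > 0 (a local minimum). The iterate converges there.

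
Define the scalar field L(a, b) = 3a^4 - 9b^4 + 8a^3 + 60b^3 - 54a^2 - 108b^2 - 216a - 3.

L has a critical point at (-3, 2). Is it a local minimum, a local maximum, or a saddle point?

local minimum

The mixed partial ∂²L/∂a∂b is 0, so the Hessian at any point is diag(L_aa, L_bb) = diag(12(3a^2 + 4a - 9), 36(-3b^2 + 10b - 6)).
At (-3, 2): H = diag(72, 72).
Both eigenvalues are positive, so H is positive definite: a local minimum.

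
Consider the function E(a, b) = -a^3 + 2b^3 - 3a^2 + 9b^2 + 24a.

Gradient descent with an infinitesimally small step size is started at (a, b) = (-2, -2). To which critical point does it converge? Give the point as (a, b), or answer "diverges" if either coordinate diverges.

(-4, 0)

E is separable, so gradient descent decouples: a follows -∂E/∂a, b follows -∂E/∂b.
∂E/∂a = -3(a - 2)(a + 4); at a=-2 this is 24, so a decreases.
∂E/∂b = 6b(b + 3); at b=-2 this is -12, so b increases.
a converges to its nearest critical value -4 (a local min of the a-part); b converges to 0. The iterate converges to (-4, 0).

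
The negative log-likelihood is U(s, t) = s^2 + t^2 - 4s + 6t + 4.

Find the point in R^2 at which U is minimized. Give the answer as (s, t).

U(s,t) separates as P(s) + Q(t) + 4, so its minimum is min P + min Q + 4.
P'(s) = 2s - 4 vanishes at s ∈ {2}; Q'(t) = 2(t + 3) vanishes at t ∈ {-3}.
Local minima of P (where P''>0): P(2)=-4. Local minima of Q: Q(-3)=-9.
So the global minimum of U is P(2) + Q(-3) + 4 = -4 − 9 + 4 = -9, attained at (2, -3).

(2, -3)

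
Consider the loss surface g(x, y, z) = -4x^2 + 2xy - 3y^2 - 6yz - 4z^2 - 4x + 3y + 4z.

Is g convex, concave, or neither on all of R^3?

concave

g is quadratic, so its Hessian is the constant matrix H = [[-8, 2, 0], [2, -6, -6], [0, -6, -8]].
Leading principal minors: -8, 44, -64.
Signs alternate −, +, − ⇒ H ≺ 0 ⇒ concave.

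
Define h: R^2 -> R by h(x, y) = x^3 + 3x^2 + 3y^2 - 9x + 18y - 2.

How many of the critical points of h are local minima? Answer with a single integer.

1

h separates as a function of x plus a function of y, so ∇h=0 decouples.
∂h/∂x = 3(x - 1)(x + 3) = 0 at x ∈ {-3, 1}; ∂h/∂y = 6(y + 3) = 0 at y ∈ {-3}.
The Hessian is diagonal: diag(h_xx, h_yy). Second derivatives: h_xx(-3)=-12, h_xx(1)=12; h_yy(-3)=6.
Local minima occur where both diagonal entries positive: (1, -3). Count: 1.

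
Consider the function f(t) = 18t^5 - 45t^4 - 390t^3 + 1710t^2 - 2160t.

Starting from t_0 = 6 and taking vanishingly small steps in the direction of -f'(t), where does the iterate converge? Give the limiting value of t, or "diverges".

3

f'(t) = 90(t - 3)(t - 2)(t - 1)(t + 4), so f'(6) = 54000.
Gradient descent moves in the -f' direction, i.e. t is decreasing.
The nearest critical point in that direction is t = 3, where f'' = 1260 > 0 (a local minimum). The iterate converges there.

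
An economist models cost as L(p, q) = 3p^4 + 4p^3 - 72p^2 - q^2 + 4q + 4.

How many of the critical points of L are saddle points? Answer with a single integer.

2

L separates as a function of p plus a function of q, so ∇L=0 decouples.
∂L/∂p = 12p(p - 3)(p + 4) = 0 at p ∈ {-4, 0, 3}; ∂L/∂q = -2(q - 2) = 0 at q ∈ {2}.
The Hessian is diagonal: diag(L_pp, L_qq). Second derivatives: L_pp(-4)=336, L_pp(0)=-144, L_pp(3)=252; L_qq(2)=-2.
Saddle points occur where the two diagonal entries have opposite signs: (-4, 2), (3, 2). Count: 2.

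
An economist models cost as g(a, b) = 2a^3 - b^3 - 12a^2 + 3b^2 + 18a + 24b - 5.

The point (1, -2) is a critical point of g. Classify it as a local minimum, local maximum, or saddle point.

The mixed partial ∂²g/∂a∂b is 0, so the Hessian at any point is diag(g_aa, g_bb) = diag(12(a - 2), 6(-b + 1)).
At (1, -2): H = diag(-12, 18).
The eigenvalues have opposite signs, so H is indefinite: a saddle point.

saddle point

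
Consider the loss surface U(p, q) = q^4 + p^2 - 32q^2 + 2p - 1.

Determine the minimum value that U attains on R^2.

U(p,q) separates as A(p) + B(q) − 1, so its minimum is min A + min B − 1.
A'(p) = 2p + 2 vanishes at p ∈ {-1}; B'(q) = 4q(q - 4)(q + 4) vanishes at q ∈ {-4, 0, 4}.
Local minima of A (where A''>0): A(-1)=-1. Local minima of B: B(-4)=-256, B(4)=-256.
So the global minimum of U is A(-1) + B(-4) − 1 = -1 − 256 − 1 = -258, attained at (-1, -4).

-258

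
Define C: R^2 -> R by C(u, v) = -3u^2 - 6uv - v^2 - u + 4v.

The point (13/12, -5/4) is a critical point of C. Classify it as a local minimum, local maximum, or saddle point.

The Hessian of C is constant: H = [[-6, -6], [-6, -2]].
det(H) = (-6)·(-2) − (-6)² = -24.
Since det(H) < 0, H is indefinite and the critical point is a saddle point.

saddle point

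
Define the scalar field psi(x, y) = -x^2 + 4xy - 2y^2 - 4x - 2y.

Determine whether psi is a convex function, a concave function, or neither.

neither

psi is quadratic, so its Hessian is the constant matrix H = [[-2, 4], [4, -4]].
det(H) = -8, tr(H) = -6.
det(H) < 0, so H is indefinite: neither convex nor concave.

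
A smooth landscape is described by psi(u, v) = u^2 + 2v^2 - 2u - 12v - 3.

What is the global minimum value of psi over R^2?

psi(u,v) separates as P(u) + Q(v) − 3, so its minimum is min P + min Q − 3.
P'(u) = 2u - 2 vanishes at u ∈ {1}; Q'(v) = 4v - 12 vanishes at v ∈ {3}.
Local minima of P (where P''>0): P(1)=-1. Local minima of Q: Q(3)=-18.
So the global minimum of psi is P(1) + Q(3) − 3 = -1 − 18 − 3 = -22, attained at (1, 3).

-22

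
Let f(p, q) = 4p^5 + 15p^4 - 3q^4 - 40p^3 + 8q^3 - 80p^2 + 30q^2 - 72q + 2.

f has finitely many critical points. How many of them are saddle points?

6

f separates as a function of p plus a function of q, so ∇f=0 decouples.
∂f/∂p = 20p(p - 2)(p + 1)(p + 4) = 0 at p ∈ {-4, -1, 0, 2}; ∂f/∂q = -12(q - 3)(q - 1)(q + 2) = 0 at q ∈ {-2, 1, 3}.
The Hessian is diagonal: diag(f_pp, f_qq). Second derivatives: f_pp(-4)=-1440, f_pp(-1)=180, f_pp(0)=-160, f_pp(2)=720; f_qq(-2)=-180, f_qq(1)=72, f_qq(3)=-120.
Saddle points occur where the two diagonal entries have opposite signs: (-4, 1), (-1, -2), (-1, 3), (0, 1), (2, -2), (2, 3). Count: 6.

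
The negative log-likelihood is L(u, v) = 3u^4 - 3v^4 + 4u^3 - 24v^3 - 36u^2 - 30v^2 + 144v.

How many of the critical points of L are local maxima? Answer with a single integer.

L separates as a function of u plus a function of v, so ∇L=0 decouples.
∂L/∂u = 12u(u - 2)(u + 3) = 0 at u ∈ {-3, 0, 2}; ∂L/∂v = -12(v - 1)(v + 3)(v + 4) = 0 at v ∈ {-4, -3, 1}.
The Hessian is diagonal: diag(L_uu, L_vv). Second derivatives: L_uu(-3)=180, L_uu(0)=-72, L_uu(2)=120; L_vv(-4)=-60, L_vv(-3)=48, L_vv(1)=-240.
Local maxima occur where both diagonal entries negative: (0, -4), (0, 1). Count: 2.

2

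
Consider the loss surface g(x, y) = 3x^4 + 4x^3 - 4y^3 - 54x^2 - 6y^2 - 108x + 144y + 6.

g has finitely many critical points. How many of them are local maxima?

1

g separates as a function of x plus a function of y, so ∇g=0 decouples.
∂g/∂x = 12(x - 3)(x + 1)(x + 3) = 0 at x ∈ {-3, -1, 3}; ∂g/∂y = -12(y - 3)(y + 4) = 0 at y ∈ {-4, 3}.
The Hessian is diagonal: diag(g_xx, g_yy). Second derivatives: g_xx(-3)=144, g_xx(-1)=-96, g_xx(3)=288; g_yy(-4)=84, g_yy(3)=-84.
Local maxima occur where both diagonal entries negative: (-1, 3). Count: 1.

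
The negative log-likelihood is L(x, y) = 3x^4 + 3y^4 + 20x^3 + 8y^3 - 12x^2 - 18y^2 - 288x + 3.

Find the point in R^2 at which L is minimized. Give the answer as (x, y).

(2, -3)

L(x,y) separates as P(x) + Q(y) + 3, so its minimum is min P + min Q + 3.
P'(x) = 12(x - 2)(x + 3)(x + 4) vanishes at x ∈ {-4, -3, 2}; Q'(y) = 12y(y - 1)(y + 3) vanishes at y ∈ {-3, 0, 1}.
Local minima of P (where P''>0): P(-4)=448, P(2)=-416. Local minima of Q: Q(-3)=-135, Q(1)=-7.
So the global minimum of L is P(2) + Q(-3) + 3 = -416 − 135 + 3 = -548, attained at (2, -3).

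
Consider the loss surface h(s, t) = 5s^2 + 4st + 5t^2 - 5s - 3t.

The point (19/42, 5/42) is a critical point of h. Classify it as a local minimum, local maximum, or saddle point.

The Hessian of h is constant: H = [[10, 4], [4, 10]].
det(H) = 10·10 − 4² = 84.
det(H) > 0 and tr(H) = 20 > 0, so H is positive definite and the point is a local minimum.

local minimum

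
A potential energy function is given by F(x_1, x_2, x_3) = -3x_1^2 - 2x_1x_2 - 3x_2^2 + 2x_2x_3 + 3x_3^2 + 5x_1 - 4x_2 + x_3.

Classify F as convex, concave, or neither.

F is quadratic, so its Hessian is the constant matrix H = [[-6, -2, 0], [-2, -6, 2], [0, 2, 6]].
Leading principal minors: -6, 32, 216.
Neither pattern holds ⇒ H is indefinite ⇒ neither convex nor concave.

neither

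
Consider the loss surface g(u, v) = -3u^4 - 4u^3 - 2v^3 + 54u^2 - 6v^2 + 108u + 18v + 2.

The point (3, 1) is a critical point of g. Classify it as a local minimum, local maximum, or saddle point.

The mixed partial ∂²g/∂u∂v is 0, so the Hessian at any point is diag(g_uu, g_vv) = diag(12(-3u^2 - 2u + 9), -12(v + 1)).
At (3, 1): H = diag(-288, -24).
Both eigenvalues are negative, so H is negative definite: a local maximum.

local maximum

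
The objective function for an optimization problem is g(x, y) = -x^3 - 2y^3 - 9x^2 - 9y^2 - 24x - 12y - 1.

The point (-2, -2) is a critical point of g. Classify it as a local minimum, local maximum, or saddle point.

saddle point

The mixed partial ∂²g/∂x∂y is 0, so the Hessian at any point is diag(g_xx, g_yy) = diag(-6(x + 3), -6(2y + 3)).
At (-2, -2): H = diag(-6, 6).
The eigenvalues have opposite signs, so H is indefinite: a saddle point.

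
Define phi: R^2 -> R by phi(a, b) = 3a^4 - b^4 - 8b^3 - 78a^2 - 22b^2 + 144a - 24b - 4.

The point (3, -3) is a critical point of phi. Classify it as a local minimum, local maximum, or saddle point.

The mixed partial ∂²phi/∂a∂b is 0, so the Hessian at any point is diag(phi_aa, phi_bb) = diag(12(3a^2 - 13), -4(3b^2 + 12b + 11)).
At (3, -3): H = diag(168, -8).
The eigenvalues have opposite signs, so H is indefinite: a saddle point.

saddle point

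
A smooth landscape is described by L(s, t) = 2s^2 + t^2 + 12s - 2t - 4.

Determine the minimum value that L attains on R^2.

-23

L(s,t) separates as P(s) + Q(t) − 4, so its minimum is min P + min Q − 4.
P'(s) = 4s + 12 vanishes at s ∈ {-3}; Q'(t) = 2(t - 1) vanishes at t ∈ {1}.
Local minima of P (where P''>0): P(-3)=-18. Local minima of Q: Q(1)=-1.
So the global minimum of L is P(-3) + Q(1) − 4 = -18 − 1 − 4 = -23, attained at (-3, 1).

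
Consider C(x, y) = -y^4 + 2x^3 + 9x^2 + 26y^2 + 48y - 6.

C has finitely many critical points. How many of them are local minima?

C separates as a function of x plus a function of y, so ∇C=0 decouples.
∂C/∂x = 6x(x + 3) = 0 at x ∈ {-3, 0}; ∂C/∂y = -4(y - 4)(y + 1)(y + 3) = 0 at y ∈ {-3, -1, 4}.
The Hessian is diagonal: diag(C_xx, C_yy). Second derivatives: C_xx(-3)=-18, C_xx(0)=18; C_yy(-3)=-56, C_yy(-1)=40, C_yy(4)=-140.
Local minima occur where both diagonal entries positive: (0, -1). Count: 1.

1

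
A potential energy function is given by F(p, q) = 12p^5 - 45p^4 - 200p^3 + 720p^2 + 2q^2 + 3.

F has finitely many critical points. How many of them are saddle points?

2

F separates as a function of p plus a function of q, so ∇F=0 decouples.
∂F/∂p = 60p(p - 4)(p - 2)(p + 3) = 0 at p ∈ {-3, 0, 2, 4}; ∂F/∂q = 4q = 0 at q ∈ {0}.
The Hessian is diagonal: diag(F_pp, F_qq). Second derivatives: F_pp(-3)=-6300, F_pp(0)=1440, F_pp(2)=-1200, F_pp(4)=3360; F_qq(0)=4.
Saddle points occur where the two diagonal entries have opposite signs: (-3, 0), (2, 0). Count: 2.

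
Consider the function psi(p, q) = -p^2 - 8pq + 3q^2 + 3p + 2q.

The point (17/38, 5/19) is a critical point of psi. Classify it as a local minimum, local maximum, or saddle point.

saddle point

The Hessian of psi is constant: H = [[-2, -8], [-8, 6]].
det(H) = (-2)·6 − (-8)² = -76.
Since det(H) < 0, H is indefinite and the critical point is a saddle point.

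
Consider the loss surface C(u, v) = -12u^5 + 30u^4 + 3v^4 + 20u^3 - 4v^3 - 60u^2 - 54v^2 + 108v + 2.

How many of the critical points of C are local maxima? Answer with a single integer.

C separates as a function of u plus a function of v, so ∇C=0 decouples.
∂C/∂u = -60u(u - 2)(u - 1)(u + 1) = 0 at u ∈ {-1, 0, 1, 2}; ∂C/∂v = 12(v - 3)(v - 1)(v + 3) = 0 at v ∈ {-3, 1, 3}.
The Hessian is diagonal: diag(C_uu, C_vv). Second derivatives: C_uu(-1)=360, C_uu(0)=-120, C_uu(1)=120, C_uu(2)=-360; C_vv(-3)=288, C_vv(1)=-96, C_vv(3)=144.
Local maxima occur where both diagonal entries negative: (0, 1), (2, 1). Count: 2.

2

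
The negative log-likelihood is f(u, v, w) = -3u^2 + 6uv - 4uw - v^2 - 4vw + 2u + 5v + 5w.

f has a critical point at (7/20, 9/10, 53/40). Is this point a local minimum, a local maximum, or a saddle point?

The Hessian is constant: H = [[-6, 6, -4], [6, -2, -4], [-4, -4, 0]].
Leading principal minors: Δ₁ = -6, Δ₂ = -24, Δ₃ = 320.
The minors fit neither the all-positive nor the alternating-sign pattern, so H is indefinite: a saddle point.

saddle point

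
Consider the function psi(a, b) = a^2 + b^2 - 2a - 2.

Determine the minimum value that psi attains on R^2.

-3

psi(a,b) separates as P(a) + Q(b) − 2, so its minimum is min P + min Q − 2.
P'(a) = 2a - 2 vanishes at a ∈ {1}; Q'(b) = 2b vanishes at b ∈ {0}.
Local minima of P (where P''>0): P(1)=-1. Local minima of Q: Q(0)=0.
So the global minimum of psi is P(1) + Q(0) − 2 = -1 + 0 − 2 = -3, attained at (1, 0).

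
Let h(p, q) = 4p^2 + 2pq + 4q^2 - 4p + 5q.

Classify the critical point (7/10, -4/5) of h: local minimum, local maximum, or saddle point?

The Hessian of h is constant: H = [[8, 2], [2, 8]].
det(H) = 8·8 − 2² = 60.
det(H) > 0 and tr(H) = 16 > 0, so H is positive definite and the point is a local minimum.

local minimum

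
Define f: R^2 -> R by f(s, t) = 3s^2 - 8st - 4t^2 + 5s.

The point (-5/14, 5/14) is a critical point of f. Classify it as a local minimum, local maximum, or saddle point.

saddle point

The Hessian of f is constant: H = [[6, -8], [-8, -8]].
det(H) = 6·(-8) − (-8)² = -112.
Since det(H) < 0, H is indefinite and the critical point is a saddle point.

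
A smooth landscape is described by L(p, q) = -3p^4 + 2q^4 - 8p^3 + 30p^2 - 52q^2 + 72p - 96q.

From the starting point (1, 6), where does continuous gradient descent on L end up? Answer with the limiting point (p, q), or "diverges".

L is separable, so gradient descent decouples: p follows -∂L/∂p, q follows -∂L/∂q.
∂L/∂p = -12(p - 2)(p + 1)(p + 3); at p=1 this is 96, so p decreases.
∂L/∂q = 8(q - 4)(q + 1)(q + 3); at q=6 this is 1008, so q decreases.
p converges to its nearest critical value -1 (a local min of the p-part); q converges to 4. The iterate converges to (-1, 4).

(-1, 4)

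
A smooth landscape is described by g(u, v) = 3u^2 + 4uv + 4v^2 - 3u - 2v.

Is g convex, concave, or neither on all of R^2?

g is quadratic, so its Hessian is the constant matrix H = [[6, 4], [4, 8]].
det(H) = 32, tr(H) = 14.
det(H) > 0 and tr(H) > 0, so H is positive definite everywhere: convex.

convex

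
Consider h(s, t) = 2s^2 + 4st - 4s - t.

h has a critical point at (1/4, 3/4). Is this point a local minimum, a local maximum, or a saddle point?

saddle point

The Hessian of h is constant: H = [[4, 4], [4, 0]].
det(H) = 4·0 − 4² = -16.
Since det(H) < 0, H is indefinite and the critical point is a saddle point.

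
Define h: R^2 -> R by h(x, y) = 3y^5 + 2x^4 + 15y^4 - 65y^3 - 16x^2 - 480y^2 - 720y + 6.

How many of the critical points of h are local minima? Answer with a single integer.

h separates as a function of x plus a function of y, so ∇h=0 decouples.
∂h/∂x = 8x(x - 2)(x + 2) = 0 at x ∈ {-2, 0, 2}; ∂h/∂y = 15(y - 4)(y + 1)(y + 3)(y + 4) = 0 at y ∈ {-4, -3, -1, 4}.
The Hessian is diagonal: diag(h_xx, h_yy). Second derivatives: h_xx(-2)=64, h_xx(0)=-32, h_xx(2)=64; h_yy(-4)=-360, h_yy(-3)=210, h_yy(-1)=-450, h_yy(4)=4200.
Local minima occur where both diagonal entries positive: (-2, -3), (-2, 4), (2, -3), (2, 4). Count: 4.

4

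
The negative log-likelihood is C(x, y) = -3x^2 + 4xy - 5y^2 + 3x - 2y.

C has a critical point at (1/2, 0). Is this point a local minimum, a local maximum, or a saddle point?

The Hessian of C is constant: H = [[-6, 4], [4, -10]].
det(H) = (-6)·(-10) − 4² = 44.
det(H) > 0 and tr(H) = -16 < 0, so H is negative definite and the point is a local maximum.

local maximum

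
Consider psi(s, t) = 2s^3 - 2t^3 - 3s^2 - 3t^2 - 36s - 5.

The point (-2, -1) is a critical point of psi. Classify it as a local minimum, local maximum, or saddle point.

The mixed partial ∂²psi/∂s∂t is 0, so the Hessian at any point is diag(psi_ss, psi_tt) = diag(6(2s - 1), -6(2t + 1)).
At (-2, -1): H = diag(-30, 6).
The eigenvalues have opposite signs, so H is indefinite: a saddle point.

saddle point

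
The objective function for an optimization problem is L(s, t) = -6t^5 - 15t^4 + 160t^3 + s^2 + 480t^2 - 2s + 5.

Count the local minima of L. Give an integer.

2

L separates as a function of s plus a function of t, so ∇L=0 decouples.
∂L/∂s = 2(s - 1) = 0 at s ∈ {1}; ∂L/∂t = -30t(t - 4)(t + 2)(t + 4) = 0 at t ∈ {-4, -2, 0, 4}.
The Hessian is diagonal: diag(L_ss, L_tt). Second derivatives: L_ss(1)=2; L_tt(-4)=1920, L_tt(-2)=-720, L_tt(0)=960, L_tt(4)=-5760.
Local minima occur where both diagonal entries positive: (1, -4), (1, 0). Count: 2.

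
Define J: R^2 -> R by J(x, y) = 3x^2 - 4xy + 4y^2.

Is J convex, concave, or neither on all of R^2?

convex

J is quadratic, so its Hessian is the constant matrix H = [[6, -4], [-4, 8]].
det(H) = 32, tr(H) = 14.
det(H) > 0 and tr(H) > 0, so H is positive definite everywhere: convex.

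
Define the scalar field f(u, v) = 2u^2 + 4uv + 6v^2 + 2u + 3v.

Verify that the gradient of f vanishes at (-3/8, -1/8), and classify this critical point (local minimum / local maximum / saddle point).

∇f = (4u + 4v + 2, 4u + 12v + 3); substituting (-3/8, -1/8) gives ∇f = (0, 0), so (-3/8, -1/8) is indeed a critical point.
The Hessian of f is constant: H = [[4, 4], [4, 12]].
det(H) = 4·12 − 4² = 32.
det(H) > 0 and tr(H) = 16 > 0, so H is positive definite and the point is a local minimum.

local minimum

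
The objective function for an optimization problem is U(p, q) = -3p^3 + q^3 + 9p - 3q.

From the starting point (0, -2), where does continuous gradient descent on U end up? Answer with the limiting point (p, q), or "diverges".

diverges

U is separable, so gradient descent decouples: p follows -∂U/∂p, q follows -∂U/∂q.
∂U/∂p = -9(p - 1)(p + 1); at p=0 this is 9, so p decreases.
∂U/∂q = 3(q - 1)(q + 1); at q=-2 this is 9, so q decreases.
The q-coordinate has no critical point in that direction and runs off to infinity.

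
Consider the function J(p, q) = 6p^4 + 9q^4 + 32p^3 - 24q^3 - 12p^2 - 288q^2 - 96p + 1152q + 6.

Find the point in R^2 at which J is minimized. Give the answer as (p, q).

(-4, -4)

J(p,q) separates as A(p) + B(q) + 6, so its minimum is min A + min B + 6.
A'(p) = 24(p - 1)(p + 1)(p + 4) vanishes at p ∈ {-4, -1, 1}; B'(q) = 36(q - 4)(q - 2)(q + 4) vanishes at q ∈ {-4, 2, 4}.
Local minima of A (where A''>0): A(-4)=-320, A(1)=-70. Local minima of B: B(-4)=-5376, B(4)=768.
So the global minimum of J is A(-4) + B(-4) + 6 = -320 − 5376 + 6 = -5690, attained at (-4, -4).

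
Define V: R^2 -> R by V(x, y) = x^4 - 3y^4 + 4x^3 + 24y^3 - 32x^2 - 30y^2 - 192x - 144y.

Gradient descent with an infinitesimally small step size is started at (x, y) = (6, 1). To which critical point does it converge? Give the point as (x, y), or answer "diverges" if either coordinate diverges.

V is separable, so gradient descent decouples: x follows -∂V/∂x, y follows -∂V/∂y.
∂V/∂x = 4(x - 4)(x + 3)(x + 4); at x=6 this is 720, so x decreases.
∂V/∂y = -12(y - 4)(y - 3)(y + 1); at y=1 this is -144, so y increases.
x converges to its nearest critical value 4 (a local min of the x-part); y converges to 3. The iterate converges to (4, 3).

(4, 3)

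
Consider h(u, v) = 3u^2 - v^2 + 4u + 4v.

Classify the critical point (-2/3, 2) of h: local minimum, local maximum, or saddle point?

The Hessian of h is constant: H = [[6, 0], [0, -2]].
det(H) = 6·(-2) − 0² = -12.
Since det(H) < 0, H is indefinite and the critical point is a saddle point.

saddle point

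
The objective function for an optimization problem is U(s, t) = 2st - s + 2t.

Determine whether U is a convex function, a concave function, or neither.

U is quadratic, so its Hessian is the constant matrix H = [[0, 2], [2, 0]].
det(H) = -4, tr(H) = 0.
det(H) < 0, so H is indefinite: neither convex nor concave.

neither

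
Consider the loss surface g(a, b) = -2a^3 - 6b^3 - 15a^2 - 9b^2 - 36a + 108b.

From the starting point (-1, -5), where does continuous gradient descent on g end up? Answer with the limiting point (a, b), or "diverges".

diverges

g is separable, so gradient descent decouples: a follows -∂g/∂a, b follows -∂g/∂b.
∂g/∂a = -6(a + 2)(a + 3); at a=-1 this is -12, so a increases.
∂g/∂b = -18(b - 2)(b + 3); at b=-5 this is -252, so b increases.
The a-coordinate has no critical point in that direction and runs off to infinity.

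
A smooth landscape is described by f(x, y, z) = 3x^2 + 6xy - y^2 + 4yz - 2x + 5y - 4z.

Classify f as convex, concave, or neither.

f is quadratic, so its Hessian is the constant matrix H = [[6, 6, 0], [6, -2, 4], [0, 4, 0]].
Leading principal minors: 6, -48, -96.
Neither pattern holds ⇒ H is indefinite ⇒ neither convex nor concave.

neither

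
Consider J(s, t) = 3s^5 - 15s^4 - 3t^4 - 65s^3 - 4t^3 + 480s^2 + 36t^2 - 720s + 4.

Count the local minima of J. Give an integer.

2

J separates as a function of s plus a function of t, so ∇J=0 decouples.
∂J/∂s = 15(s - 4)(s - 3)(s - 1)(s + 4) = 0 at s ∈ {-4, 1, 3, 4}; ∂J/∂t = -12t(t - 2)(t + 3) = 0 at t ∈ {-3, 0, 2}.
The Hessian is diagonal: diag(J_ss, J_tt). Second derivatives: J_ss(-4)=-4200, J_ss(1)=450, J_ss(3)=-210, J_ss(4)=360; J_tt(-3)=-180, J_tt(0)=72, J_tt(2)=-120.
Local minima occur where both diagonal entries positive: (1, 0), (4, 0). Count: 2.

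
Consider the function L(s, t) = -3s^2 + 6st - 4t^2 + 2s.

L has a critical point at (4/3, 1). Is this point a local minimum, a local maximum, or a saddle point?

The Hessian of L is constant: H = [[-6, 6], [6, -8]].
det(H) = (-6)·(-8) − 6² = 12.
det(H) > 0 and tr(H) = -14 < 0, so H is negative definite and the point is a local maximum.

local maximum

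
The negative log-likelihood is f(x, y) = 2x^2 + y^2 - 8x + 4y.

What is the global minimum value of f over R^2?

f(x,y) separates as P(x) + Q(y), so its minimum is min P + min Q.
P'(x) = 4x - 8 vanishes at x ∈ {2}; Q'(y) = 2y + 4 vanishes at y ∈ {-2}.
Local minima of P (where P''>0): P(2)=-8. Local minima of Q: Q(-2)=-4.
So the global minimum of f is P(2) + Q(-2) = -8 − 4 = -12, attained at (2, -2).

-12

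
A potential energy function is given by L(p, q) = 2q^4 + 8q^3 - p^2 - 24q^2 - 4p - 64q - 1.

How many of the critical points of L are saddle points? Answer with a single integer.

2

L separates as a function of p plus a function of q, so ∇L=0 decouples.
∂L/∂p = -2(p + 2) = 0 at p ∈ {-2}; ∂L/∂q = 8(q - 2)(q + 1)(q + 4) = 0 at q ∈ {-4, -1, 2}.
The Hessian is diagonal: diag(L_pp, L_qq). Second derivatives: L_pp(-2)=-2; L_qq(-4)=144, L_qq(-1)=-72, L_qq(2)=144.
Saddle points occur where the two diagonal entries have opposite signs: (-2, -4), (-2, 2). Count: 2.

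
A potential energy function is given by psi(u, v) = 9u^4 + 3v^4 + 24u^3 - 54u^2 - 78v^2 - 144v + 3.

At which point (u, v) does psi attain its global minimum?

psi(u,v) separates as P(u) + Q(v) + 3, so its minimum is min P + min Q + 3.
P'(u) = 36u(u - 1)(u + 3) vanishes at u ∈ {-3, 0, 1}; Q'(v) = 12(v - 4)(v + 1)(v + 3) vanishes at v ∈ {-3, -1, 4}.
Local minima of P (where P''>0): P(-3)=-405, P(1)=-21. Local minima of Q: Q(-3)=-27, Q(4)=-1056.
So the global minimum of psi is P(-3) + Q(4) + 3 = -405 − 1056 + 3 = -1458, attained at (-3, 4).

(-3, 4)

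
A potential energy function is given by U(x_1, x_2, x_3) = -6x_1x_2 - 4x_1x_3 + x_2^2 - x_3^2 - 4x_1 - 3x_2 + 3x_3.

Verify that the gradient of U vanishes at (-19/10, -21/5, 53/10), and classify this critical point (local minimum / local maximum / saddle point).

saddle point

∇U = (-6x_2 - 4x_3 - 4, -6x_1 + 2x_2 - 3, -4x_1 - 2x_3 + 3); substituting (-19/10, -21/5, 53/10) gives ∇U = (0, 0, 0), so (-19/10, -21/5, 53/10) is indeed a critical point.
The Hessian is constant: H = [[0, -6, -4], [-6, 2, 0], [-4, 0, -2]].
Leading principal minors: Δ₁ = 0, Δ₂ = -36, Δ₃ = 40.
The minors fit neither the all-positive nor the alternating-sign pattern, so H is indefinite: a saddle point.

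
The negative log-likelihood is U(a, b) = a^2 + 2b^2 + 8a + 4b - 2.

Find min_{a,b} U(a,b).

U(a,b) separates as P(a) + Q(b) − 2, so its minimum is min P + min Q − 2.
P'(a) = 2a + 8 vanishes at a ∈ {-4}; Q'(b) = 4b + 4 vanishes at b ∈ {-1}.
Local minima of P (where P''>0): P(-4)=-16. Local minima of Q: Q(-1)=-2.
So the global minimum of U is P(-4) + Q(-1) − 2 = -16 − 2 − 2 = -20, attained at (-4, -1).

-20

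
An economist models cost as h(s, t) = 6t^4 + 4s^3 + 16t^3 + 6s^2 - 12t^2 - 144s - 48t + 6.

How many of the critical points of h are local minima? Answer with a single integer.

h separates as a function of s plus a function of t, so ∇h=0 decouples.
∂h/∂s = 12(s - 3)(s + 4) = 0 at s ∈ {-4, 3}; ∂h/∂t = 24(t - 1)(t + 1)(t + 2) = 0 at t ∈ {-2, -1, 1}.
The Hessian is diagonal: diag(h_ss, h_tt). Second derivatives: h_ss(-4)=-84, h_ss(3)=84; h_tt(-2)=72, h_tt(-1)=-48, h_tt(1)=144.
Local minima occur where both diagonal entries positive: (3, -2), (3, 1). Count: 2.

2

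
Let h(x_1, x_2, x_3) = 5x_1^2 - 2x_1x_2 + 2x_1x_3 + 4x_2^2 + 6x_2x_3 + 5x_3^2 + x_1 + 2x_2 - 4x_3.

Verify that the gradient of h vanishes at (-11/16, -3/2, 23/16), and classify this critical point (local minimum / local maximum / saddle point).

local minimum

∇h = (10x_1 - 2x_2 + 2x_3 + 1, -2x_1 + 8x_2 + 6x_3 + 2, 2x_1 + 6x_2 + 10x_3 - 4); substituting (-11/16, -3/2, 23/16) gives ∇h = (0, 0, 0), so (-11/16, -3/2, 23/16) is indeed a critical point.
The Hessian is constant: H = [[10, -2, 2], [-2, 8, 6], [2, 6, 10]].
Leading principal minors: Δ₁ = 10, Δ₂ = 76, Δ₃ = 320.
All leading minors are positive, so H is positive definite: a local minimum.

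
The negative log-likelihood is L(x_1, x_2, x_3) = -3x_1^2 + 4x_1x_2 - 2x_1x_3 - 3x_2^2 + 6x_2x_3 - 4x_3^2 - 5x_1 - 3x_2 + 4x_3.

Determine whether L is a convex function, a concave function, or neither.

concave

L is quadratic, so its Hessian is the constant matrix H = [[-6, 4, -2], [4, -6, 6], [-2, 6, -8]].
Leading principal minors: -6, 20, -16.
Signs alternate −, +, − ⇒ H ≺ 0 ⇒ concave.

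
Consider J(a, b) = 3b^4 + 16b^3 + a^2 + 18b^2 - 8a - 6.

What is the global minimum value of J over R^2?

-49

J(a,b) separates as P(a) + Q(b) − 6, so its minimum is min P + min Q − 6.
P'(a) = 2a - 8 vanishes at a ∈ {4}; Q'(b) = 12b(b + 1)(b + 3) vanishes at b ∈ {-3, -1, 0}.
Local minima of P (where P''>0): P(4)=-16. Local minima of Q: Q(-3)=-27, Q(0)=0.
So the global minimum of J is P(4) + Q(-3) − 6 = -16 − 27 − 6 = -49, attained at (4, -3).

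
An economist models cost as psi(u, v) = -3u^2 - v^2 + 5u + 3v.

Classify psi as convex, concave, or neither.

concave

psi is quadratic, so its Hessian is the constant matrix H = [[-6, 0], [0, -2]].
det(H) = 12, tr(H) = -8.
det(H) > 0 and tr(H) < 0, so H is negative definite everywhere: concave.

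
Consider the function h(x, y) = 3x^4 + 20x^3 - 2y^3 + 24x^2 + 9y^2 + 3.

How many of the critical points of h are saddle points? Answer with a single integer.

3

h separates as a function of x plus a function of y, so ∇h=0 decouples.
∂h/∂x = 12x(x + 1)(x + 4) = 0 at x ∈ {-4, -1, 0}; ∂h/∂y = -6y(y - 3) = 0 at y ∈ {0, 3}.
The Hessian is diagonal: diag(h_xx, h_yy). Second derivatives: h_xx(-4)=144, h_xx(-1)=-36, h_xx(0)=48; h_yy(0)=18, h_yy(3)=-18.
Saddle points occur where the two diagonal entries have opposite signs: (-4, 3), (-1, 0), (0, 3). Count: 3.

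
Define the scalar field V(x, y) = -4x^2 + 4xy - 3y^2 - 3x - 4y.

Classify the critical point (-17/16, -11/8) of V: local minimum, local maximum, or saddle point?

local maximum

The Hessian of V is constant: H = [[-8, 4], [4, -6]].
det(H) = (-8)·(-6) − 4² = 32.
det(H) > 0 and tr(H) = -14 < 0, so H is negative definite and the point is a local maximum.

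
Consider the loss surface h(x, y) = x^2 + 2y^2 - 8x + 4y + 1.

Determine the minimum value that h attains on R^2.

h(x,y) separates as P(x) + Q(y) + 1, so its minimum is min P + min Q + 1.
P'(x) = 2x - 8 vanishes at x ∈ {4}; Q'(y) = 4y + 4 vanishes at y ∈ {-1}.
Local minima of P (where P''>0): P(4)=-16. Local minima of Q: Q(-1)=-2.
So the global minimum of h is P(4) + Q(-1) + 1 = -16 − 2 + 1 = -17, attained at (4, -1).

-17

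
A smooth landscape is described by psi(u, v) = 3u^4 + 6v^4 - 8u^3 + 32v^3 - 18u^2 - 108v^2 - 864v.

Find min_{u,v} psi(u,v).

psi(u,v) separates as P(u) + Q(v), so its minimum is min P + min Q.
P'(u) = 12u(u - 3)(u + 1) vanishes at u ∈ {-1, 0, 3}; Q'(v) = 24(v - 3)(v + 3)(v + 4) vanishes at v ∈ {-4, -3, 3}.
Local minima of P (where P''>0): P(-1)=-7, P(3)=-135. Local minima of Q: Q(-4)=1216, Q(3)=-2214.
So the global minimum of psi is P(3) + Q(3) = -135 − 2214 = -2349, attained at (3, 3).

-2349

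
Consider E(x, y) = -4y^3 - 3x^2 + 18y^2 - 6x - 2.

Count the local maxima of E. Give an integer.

E separates as a function of x plus a function of y, so ∇E=0 decouples.
∂E/∂x = -6(x + 1) = 0 at x ∈ {-1}; ∂E/∂y = -12y(y - 3) = 0 at y ∈ {0, 3}.
The Hessian is diagonal: diag(E_xx, E_yy). Second derivatives: E_xx(-1)=-6; E_yy(0)=36, E_yy(3)=-36.
Local maxima occur where both diagonal entries negative: (-1, 3). Count: 1.

1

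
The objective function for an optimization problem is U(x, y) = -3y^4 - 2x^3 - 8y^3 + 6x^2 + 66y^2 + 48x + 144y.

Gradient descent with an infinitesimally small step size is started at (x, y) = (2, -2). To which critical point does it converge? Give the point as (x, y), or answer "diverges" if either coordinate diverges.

(-2, -1)

U is separable, so gradient descent decouples: x follows -∂U/∂x, y follows -∂U/∂y.
∂U/∂x = -6(x - 4)(x + 2); at x=2 this is 48, so x decreases.
∂U/∂y = -12(y - 3)(y + 1)(y + 4); at y=-2 this is -120, so y increases.
x converges to its nearest critical value -2 (a local min of the x-part); y converges to -1. The iterate converges to (-2, -1).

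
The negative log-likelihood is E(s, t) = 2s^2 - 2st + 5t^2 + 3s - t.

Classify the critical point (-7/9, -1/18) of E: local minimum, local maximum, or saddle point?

The Hessian of E is constant: H = [[4, -2], [-2, 10]].
det(H) = 4·10 − (-2)² = 36.
det(H) > 0 and tr(H) = 14 > 0, so H is positive definite and the point is a local minimum.

local minimum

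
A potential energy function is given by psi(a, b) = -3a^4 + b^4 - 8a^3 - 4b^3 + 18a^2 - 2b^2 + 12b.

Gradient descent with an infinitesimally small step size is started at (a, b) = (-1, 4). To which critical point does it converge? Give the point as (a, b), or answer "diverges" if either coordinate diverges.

(0, 3)

psi is separable, so gradient descent decouples: a follows -∂psi/∂a, b follows -∂psi/∂b.
∂psi/∂a = -12a(a - 1)(a + 3); at a=-1 this is -48, so a increases.
∂psi/∂b = 4(b - 3)(b - 1)(b + 1); at b=4 this is 60, so b decreases.
a converges to its nearest critical value 0 (a local min of the a-part); b converges to 3. The iterate converges to (0, 3).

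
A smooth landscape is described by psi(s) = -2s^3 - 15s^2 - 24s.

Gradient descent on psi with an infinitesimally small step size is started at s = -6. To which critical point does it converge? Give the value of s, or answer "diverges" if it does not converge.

-4

psi'(s) = -6(s + 1)(s + 4), so psi'(-6) = -60.
Gradient descent moves in the -psi' direction, i.e. s is increasing.
The nearest critical point in that direction is s = -4, where psi'' = 18 > 0 (a local minimum). The iterate converges there.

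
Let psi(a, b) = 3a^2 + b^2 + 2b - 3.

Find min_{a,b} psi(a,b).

psi(a,b) separates as P(a) + Q(b) − 3, so its minimum is min P + min Q − 3.
P'(a) = 6a vanishes at a ∈ {0}; Q'(b) = 2b + 2 vanishes at b ∈ {-1}.
Local minima of P (where P''>0): P(0)=0. Local minima of Q: Q(-1)=-1.
So the global minimum of psi is P(0) + Q(-1) − 3 = 0 − 1 − 3 = -4, attained at (0, -1).

-4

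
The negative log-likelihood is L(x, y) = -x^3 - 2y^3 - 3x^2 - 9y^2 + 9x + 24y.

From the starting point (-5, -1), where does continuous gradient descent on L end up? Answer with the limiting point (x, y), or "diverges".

L is separable, so gradient descent decouples: x follows -∂L/∂x, y follows -∂L/∂y.
∂L/∂x = -3(x - 1)(x + 3); at x=-5 this is -36, so x increases.
∂L/∂y = -6(y - 1)(y + 4); at y=-1 this is 36, so y decreases.
x converges to its nearest critical value -3 (a local min of the x-part); y converges to -4. The iterate converges to (-3, -4).

(-3, -4)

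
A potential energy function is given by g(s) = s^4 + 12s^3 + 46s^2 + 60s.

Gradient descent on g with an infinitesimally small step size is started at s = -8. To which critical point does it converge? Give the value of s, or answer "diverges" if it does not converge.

g'(s) = 4(s + 1)(s + 3)(s + 5), so g'(-8) = -420.
Gradient descent moves in the -g' direction, i.e. s is increasing.
The nearest critical point in that direction is s = -5, where g'' = 32 > 0 (a local minimum). The iterate converges there.

-5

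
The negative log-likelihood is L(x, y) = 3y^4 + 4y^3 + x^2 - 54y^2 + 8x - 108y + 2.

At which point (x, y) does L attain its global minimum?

L(x,y) separates as P(x) + Q(y) + 2, so its minimum is min P + min Q + 2.
P'(x) = 2x + 8 vanishes at x ∈ {-4}; Q'(y) = 12(y - 3)(y + 1)(y + 3) vanishes at y ∈ {-3, -1, 3}.
Local minima of P (where P''>0): P(-4)=-16. Local minima of Q: Q(-3)=-27, Q(3)=-459.
So the global minimum of L is P(-4) + Q(3) + 2 = -16 − 459 + 2 = -473, attained at (-4, 3).

(-4, 3)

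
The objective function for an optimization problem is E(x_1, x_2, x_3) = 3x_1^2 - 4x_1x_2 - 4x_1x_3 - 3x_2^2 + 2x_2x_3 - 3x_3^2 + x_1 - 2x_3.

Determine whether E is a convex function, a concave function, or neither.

neither

E is quadratic, so its Hessian is the constant matrix H = [[6, -4, -4], [-4, -6, 2], [-4, 2, -6]].
Leading principal minors: 6, -52, 448.
Neither pattern holds ⇒ H is indefinite ⇒ neither convex nor concave.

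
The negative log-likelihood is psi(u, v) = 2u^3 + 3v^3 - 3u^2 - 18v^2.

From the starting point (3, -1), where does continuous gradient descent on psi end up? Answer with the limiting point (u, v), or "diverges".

psi is separable, so gradient descent decouples: u follows -∂psi/∂u, v follows -∂psi/∂v.
∂psi/∂u = 6u(u - 1); at u=3 this is 36, so u decreases.
∂psi/∂v = 9v(v - 4); at v=-1 this is 45, so v decreases.
The v-coordinate has no critical point in that direction and runs off to infinity.

diverges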